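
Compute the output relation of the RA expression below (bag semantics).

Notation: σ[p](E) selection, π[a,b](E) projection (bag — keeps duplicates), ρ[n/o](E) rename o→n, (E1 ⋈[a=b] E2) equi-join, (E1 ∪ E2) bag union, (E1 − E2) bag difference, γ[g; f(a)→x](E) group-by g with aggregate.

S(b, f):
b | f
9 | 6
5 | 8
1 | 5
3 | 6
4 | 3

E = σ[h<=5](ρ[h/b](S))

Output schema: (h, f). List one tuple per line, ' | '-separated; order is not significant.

Row counts bottom-up:
  S → 5
  ρ[h/b](S) → 5
  σ[h<=5](ρ[h/b](S)) → 4

== RESULT ==
h | f
1 | 5
3 | 6
4 | 3
5 | 8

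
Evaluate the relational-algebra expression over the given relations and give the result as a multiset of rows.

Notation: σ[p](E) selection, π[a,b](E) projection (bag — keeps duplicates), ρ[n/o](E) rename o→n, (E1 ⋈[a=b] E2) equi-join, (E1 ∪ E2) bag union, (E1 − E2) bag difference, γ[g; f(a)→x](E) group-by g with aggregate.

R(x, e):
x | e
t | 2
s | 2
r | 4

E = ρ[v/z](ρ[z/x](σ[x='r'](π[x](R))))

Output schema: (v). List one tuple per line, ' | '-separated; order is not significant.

Subexpression sizes:
  R → 3
  π[x](R) → 3
  σ[x='r'](π[x](R)) → 1
  ρ[z/x](σ[x='r'](π[x](R))) → 1
  ρ[v/z](ρ[z/x](σ[x='r'](π[x](R)))) → 1

== RESULT ==
v
r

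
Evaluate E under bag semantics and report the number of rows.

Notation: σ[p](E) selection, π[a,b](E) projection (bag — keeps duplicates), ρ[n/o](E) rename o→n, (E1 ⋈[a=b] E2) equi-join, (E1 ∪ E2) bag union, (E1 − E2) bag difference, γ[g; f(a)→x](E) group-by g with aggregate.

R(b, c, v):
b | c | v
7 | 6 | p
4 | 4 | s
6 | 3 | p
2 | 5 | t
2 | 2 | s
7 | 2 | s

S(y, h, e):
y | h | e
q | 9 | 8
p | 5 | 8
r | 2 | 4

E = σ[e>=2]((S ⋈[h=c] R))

Row counts bottom-up:
  S → 3
  R → 6
  (S ⋈[h=c] R) → 3
  σ[e>=2]((S ⋈[h=c] R)) → 3

|E| = 3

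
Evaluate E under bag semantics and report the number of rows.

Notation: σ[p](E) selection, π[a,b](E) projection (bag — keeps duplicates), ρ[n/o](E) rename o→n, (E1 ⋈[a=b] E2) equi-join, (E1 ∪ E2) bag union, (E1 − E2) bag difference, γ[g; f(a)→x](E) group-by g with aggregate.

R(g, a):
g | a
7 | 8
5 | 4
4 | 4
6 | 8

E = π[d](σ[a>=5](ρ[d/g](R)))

Subexpression sizes:
  R → 4
  ρ[d/g](R) → 4
  σ[a>=5](ρ[d/g](R)) → 2
  π[d](σ[a>=5](ρ[d/g](R))) → 2

|E| = 2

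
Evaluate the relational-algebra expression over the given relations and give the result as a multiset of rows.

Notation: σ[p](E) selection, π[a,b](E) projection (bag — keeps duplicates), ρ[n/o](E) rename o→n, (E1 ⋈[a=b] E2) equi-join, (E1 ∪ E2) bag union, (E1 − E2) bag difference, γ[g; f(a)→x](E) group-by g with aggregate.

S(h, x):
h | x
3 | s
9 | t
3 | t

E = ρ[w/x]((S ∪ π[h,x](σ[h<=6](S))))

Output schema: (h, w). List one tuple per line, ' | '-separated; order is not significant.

Row counts bottom-up:
  S → 3
  S → 3
  σ[h<=6](S) → 2
  π[h,x](σ[h<=6](S)) → 2
  (S ∪ π[h,x](σ[h<=6](S))) → 5
  ρ[w/x]((S ∪ π[h,x](σ[h<=6](S)))) → 5

== RESULT ==
h | w
3 | s
3 | s
3 | t
3 | t
9 | t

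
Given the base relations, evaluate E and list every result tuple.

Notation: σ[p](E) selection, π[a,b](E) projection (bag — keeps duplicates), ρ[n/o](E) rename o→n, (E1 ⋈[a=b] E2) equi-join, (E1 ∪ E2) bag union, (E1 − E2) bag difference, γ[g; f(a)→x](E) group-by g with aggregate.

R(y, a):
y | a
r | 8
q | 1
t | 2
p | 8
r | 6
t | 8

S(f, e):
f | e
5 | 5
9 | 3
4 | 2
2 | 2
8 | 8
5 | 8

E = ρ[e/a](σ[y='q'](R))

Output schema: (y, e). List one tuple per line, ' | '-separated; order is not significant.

Stepwise |·|:
  R → 6
  σ[y='q'](R) → 1
  ρ[e/a](σ[y='q'](R)) → 1

== RESULT ==
y | e
q | 1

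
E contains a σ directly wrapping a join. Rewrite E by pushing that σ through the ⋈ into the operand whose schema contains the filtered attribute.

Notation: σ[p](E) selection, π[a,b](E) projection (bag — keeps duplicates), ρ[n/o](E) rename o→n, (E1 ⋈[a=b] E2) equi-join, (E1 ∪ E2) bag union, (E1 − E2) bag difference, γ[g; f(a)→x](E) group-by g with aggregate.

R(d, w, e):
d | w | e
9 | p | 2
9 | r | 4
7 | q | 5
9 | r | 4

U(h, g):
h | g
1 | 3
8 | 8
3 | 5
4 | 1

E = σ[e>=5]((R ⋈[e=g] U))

σ filters on e, owned by the left side.
E' = (σ[e>=5](R) ⋈[e=g] U)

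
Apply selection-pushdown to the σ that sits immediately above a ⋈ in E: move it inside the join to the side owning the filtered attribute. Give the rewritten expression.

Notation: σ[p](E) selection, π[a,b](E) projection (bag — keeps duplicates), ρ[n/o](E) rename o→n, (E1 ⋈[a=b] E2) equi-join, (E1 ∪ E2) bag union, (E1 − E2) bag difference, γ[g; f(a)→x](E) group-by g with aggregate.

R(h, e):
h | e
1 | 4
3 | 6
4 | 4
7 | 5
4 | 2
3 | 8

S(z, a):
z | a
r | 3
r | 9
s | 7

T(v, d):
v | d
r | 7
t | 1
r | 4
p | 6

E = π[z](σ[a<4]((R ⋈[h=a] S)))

σ filters on a, owned by the right side.
E' = π[z]((R ⋈[h=a] σ[a<4](S)))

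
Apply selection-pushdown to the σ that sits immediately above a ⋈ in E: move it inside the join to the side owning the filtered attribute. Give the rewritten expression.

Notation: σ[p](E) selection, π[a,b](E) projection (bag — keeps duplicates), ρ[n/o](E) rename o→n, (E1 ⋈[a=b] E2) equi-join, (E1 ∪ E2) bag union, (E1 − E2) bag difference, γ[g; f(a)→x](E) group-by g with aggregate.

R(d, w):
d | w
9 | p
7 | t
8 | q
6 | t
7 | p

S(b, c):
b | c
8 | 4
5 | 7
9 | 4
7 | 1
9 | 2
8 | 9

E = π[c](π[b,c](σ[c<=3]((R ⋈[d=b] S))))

σ filters on c, owned by the right side.
E' = π[c](π[b,c]((R ⋈[d=b] σ[c<=3](S))))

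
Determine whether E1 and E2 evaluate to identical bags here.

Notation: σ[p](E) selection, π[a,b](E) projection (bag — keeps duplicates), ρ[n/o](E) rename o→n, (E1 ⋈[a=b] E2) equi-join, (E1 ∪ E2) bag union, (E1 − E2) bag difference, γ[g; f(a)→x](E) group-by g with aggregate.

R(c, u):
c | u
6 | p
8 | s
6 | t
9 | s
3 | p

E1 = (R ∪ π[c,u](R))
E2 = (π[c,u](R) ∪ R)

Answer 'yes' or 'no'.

E1 stepwise |·|:
  R → 5
  R → 5
  π[c,u](R) → 5
  (R ∪ π[c,u](R)) → 10
E2 stepwise |·|:
  R → 5
  π[c,u](R) → 5
  R → 5
  (π[c,u](R) ∪ R) → 10

E1 and E2 produce the same multiset:
c | u
3 | p
3 | p
6 | p
6 | p
6 | t
6 | t
8 | s
8 | s
9 | s
9 | s

yes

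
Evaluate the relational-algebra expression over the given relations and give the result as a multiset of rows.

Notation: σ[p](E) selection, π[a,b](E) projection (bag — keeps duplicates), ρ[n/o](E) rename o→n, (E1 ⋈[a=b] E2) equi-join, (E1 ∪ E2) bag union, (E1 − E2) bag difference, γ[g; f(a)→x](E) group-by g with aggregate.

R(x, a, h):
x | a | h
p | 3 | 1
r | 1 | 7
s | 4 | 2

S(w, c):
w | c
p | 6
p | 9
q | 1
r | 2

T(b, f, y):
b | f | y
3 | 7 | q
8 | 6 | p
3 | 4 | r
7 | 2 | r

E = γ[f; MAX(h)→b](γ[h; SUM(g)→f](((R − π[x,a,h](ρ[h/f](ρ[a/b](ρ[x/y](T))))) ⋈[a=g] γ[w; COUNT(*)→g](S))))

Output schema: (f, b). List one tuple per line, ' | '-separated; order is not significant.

Subexpression sizes:
  R → 3
  T → 4
  ρ[x/y](T) → 4
  ρ[a/b](ρ[x/y](T)) → 4
  ρ[h/f](ρ[a/b](ρ[x/y](T))) → 4
  π[x,a,h](ρ[h/f](ρ[a/b](ρ[x/y](T)))) → 4
  (R − π[x,a,h](ρ[h/f](ρ[a/b](ρ[x/y](T))))) → 3
  S → 4
  γ[w; COUNT(*)→g](S) → 3
  ((R − π[x,a,h](ρ[h/f](ρ[a/b](ρ[x/y](T))))) ⋈[a=g] γ[w; COUNT(*)→g](S)) → 2
  γ[h; SUM(g)→f](((R − π[x,a,h](ρ[h/f](ρ[a/b](ρ[x/y](T))))) ⋈[a=g] γ[w; COUNT(*)→g](S))) → 1
  γ[f; MAX(h)→b](γ[h; SUM(g)→f](((R − π[x,a,h](ρ[h/f](ρ[a/b](ρ[x/y](T))))) ⋈[a=g] γ[w; COUNT(*)→g](S)))) → 1

== RESULT ==
f | b
2 | 7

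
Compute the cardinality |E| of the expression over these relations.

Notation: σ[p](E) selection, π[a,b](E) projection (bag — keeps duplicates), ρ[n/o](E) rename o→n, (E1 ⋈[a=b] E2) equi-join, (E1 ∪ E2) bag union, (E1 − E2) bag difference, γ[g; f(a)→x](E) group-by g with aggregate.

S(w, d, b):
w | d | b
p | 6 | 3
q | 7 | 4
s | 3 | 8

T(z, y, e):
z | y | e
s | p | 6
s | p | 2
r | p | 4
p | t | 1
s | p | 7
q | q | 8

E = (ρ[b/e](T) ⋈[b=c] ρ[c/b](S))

Stepwise |·|:
  T → 6
  ρ[b/e](T) → 6
  S → 3
  ρ[c/b](S) → 3
  (ρ[b/e](T) ⋈[b=c] ρ[c/b](S)) → 2

|E| = 2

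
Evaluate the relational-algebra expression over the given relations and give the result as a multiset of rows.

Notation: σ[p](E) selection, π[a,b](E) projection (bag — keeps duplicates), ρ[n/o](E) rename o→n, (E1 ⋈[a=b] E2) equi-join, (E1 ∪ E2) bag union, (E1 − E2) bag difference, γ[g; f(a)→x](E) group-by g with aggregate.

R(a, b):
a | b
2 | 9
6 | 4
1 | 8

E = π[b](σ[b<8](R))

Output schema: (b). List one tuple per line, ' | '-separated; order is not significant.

Per-node cardinality:
  R → 3
  σ[b<8](R) → 1
  π[b](σ[b<8](R)) → 1

== RESULT ==
b
4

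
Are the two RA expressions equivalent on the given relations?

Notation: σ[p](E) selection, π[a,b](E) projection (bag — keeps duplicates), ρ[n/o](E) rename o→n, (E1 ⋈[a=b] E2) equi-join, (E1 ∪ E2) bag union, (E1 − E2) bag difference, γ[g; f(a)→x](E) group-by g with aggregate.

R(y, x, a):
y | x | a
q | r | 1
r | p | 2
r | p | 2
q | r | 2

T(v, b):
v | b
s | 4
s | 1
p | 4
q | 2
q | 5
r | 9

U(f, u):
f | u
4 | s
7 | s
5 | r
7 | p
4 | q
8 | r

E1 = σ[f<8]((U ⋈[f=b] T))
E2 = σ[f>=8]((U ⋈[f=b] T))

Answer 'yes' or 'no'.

E1 row counts bottom-up:
  U → 6
  T → 6
  (U ⋈[f=b] T) → 5
  σ[f<8]((U ⋈[f=b] T)) → 5
E2 row counts bottom-up:
  U → 6
  T → 6
  (U ⋈[f=b] T) → 5
  σ[f>=8]((U ⋈[f=b] T)) → 0

E1 result:
f | u | v | b
4 | q | p | 4
4 | q | s | 4
4 | s | p | 4
4 | s | s | 4
5 | r | q | 5
E2 result:
f | u | v | b
(0 rows)
Witness: (4, 's', 'p', 4) appears 1× in E1 but 0× in E2.

no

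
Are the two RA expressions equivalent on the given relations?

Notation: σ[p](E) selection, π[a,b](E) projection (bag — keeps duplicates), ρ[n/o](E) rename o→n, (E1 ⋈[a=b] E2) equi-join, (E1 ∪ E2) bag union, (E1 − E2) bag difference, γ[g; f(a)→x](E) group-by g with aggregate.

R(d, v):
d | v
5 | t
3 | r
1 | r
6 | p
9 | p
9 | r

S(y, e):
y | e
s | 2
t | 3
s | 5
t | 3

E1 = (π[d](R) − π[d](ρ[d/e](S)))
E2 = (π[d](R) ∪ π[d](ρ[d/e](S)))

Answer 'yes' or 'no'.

E1 row counts bottom-up:
  R → 6
  π[d](R) → 6
  S → 4
  ρ[d/e](S) → 4
  π[d](ρ[d/e](S)) → 4
  (π[d](R) − π[d](ρ[d/e](S))) → 4
E2 row counts bottom-up:
  R → 6
  π[d](R) → 6
  S → 4
  ρ[d/e](S) → 4
  π[d](ρ[d/e](S)) → 4
  (π[d](R) ∪ π[d](ρ[d/e](S))) → 10

E1 result:
d
1
6
9
9
E2 result:
d
1
2
3
3
3
5
5
6
9
9
Witness: (2,) appears 0× in E1 but 1× in E2.

no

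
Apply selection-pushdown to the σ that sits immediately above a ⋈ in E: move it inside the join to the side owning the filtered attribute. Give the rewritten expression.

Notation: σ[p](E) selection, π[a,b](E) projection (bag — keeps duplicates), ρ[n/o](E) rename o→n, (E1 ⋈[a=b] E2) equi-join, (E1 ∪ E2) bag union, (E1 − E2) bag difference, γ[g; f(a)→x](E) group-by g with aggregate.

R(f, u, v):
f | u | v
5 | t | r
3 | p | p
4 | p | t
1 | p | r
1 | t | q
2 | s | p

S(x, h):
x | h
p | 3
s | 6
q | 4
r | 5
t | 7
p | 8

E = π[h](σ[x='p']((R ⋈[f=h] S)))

σ filters on x, owned by the right side.
E' = π[h]((R ⋈[f=h] σ[x='p'](S)))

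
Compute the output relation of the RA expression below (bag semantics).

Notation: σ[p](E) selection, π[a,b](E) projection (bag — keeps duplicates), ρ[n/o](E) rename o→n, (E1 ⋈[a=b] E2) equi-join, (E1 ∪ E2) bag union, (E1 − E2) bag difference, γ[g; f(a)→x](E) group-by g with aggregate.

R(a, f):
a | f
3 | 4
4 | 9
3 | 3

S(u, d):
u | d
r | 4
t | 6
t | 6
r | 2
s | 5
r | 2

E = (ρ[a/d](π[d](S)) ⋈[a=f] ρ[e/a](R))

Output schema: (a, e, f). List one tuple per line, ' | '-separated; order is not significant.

Subexpression sizes:
  S → 6
  π[d](S) → 6
  ρ[a/d](π[d](S)) → 6
  R → 3
  ρ[e/a](R) → 3
  (ρ[a/d](π[d](S)) ⋈[a=f] ρ[e/a](R)) → 1

== RESULT ==
a | e | f
4 | 3 | 4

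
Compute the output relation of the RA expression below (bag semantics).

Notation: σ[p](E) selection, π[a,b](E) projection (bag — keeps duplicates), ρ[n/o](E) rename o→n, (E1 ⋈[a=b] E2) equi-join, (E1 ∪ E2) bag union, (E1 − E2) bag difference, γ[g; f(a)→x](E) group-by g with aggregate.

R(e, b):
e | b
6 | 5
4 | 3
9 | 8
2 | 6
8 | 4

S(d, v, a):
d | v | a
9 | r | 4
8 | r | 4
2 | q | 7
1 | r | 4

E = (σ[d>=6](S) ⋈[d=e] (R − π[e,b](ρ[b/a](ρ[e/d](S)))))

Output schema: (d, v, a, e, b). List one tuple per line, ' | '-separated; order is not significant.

Stepwise |·|:
  S → 4
  σ[d>=6](S) → 2
  R → 5
  S → 4
  ρ[e/d](S) → 4
  ρ[b/a](ρ[e/d](S)) → 4
  π[e,b](ρ[b/a](ρ[e/d](S))) → 4
  (R − π[e,b](ρ[b/a](ρ[e/d](S)))) → 4
  (σ[d>=6](S) ⋈[d=e] (R − π[e,b](ρ[b/a](ρ[e/d](S))))) → 1

== RESULT ==
d | v | a | e | b
9 | r | 4 | 9 | 8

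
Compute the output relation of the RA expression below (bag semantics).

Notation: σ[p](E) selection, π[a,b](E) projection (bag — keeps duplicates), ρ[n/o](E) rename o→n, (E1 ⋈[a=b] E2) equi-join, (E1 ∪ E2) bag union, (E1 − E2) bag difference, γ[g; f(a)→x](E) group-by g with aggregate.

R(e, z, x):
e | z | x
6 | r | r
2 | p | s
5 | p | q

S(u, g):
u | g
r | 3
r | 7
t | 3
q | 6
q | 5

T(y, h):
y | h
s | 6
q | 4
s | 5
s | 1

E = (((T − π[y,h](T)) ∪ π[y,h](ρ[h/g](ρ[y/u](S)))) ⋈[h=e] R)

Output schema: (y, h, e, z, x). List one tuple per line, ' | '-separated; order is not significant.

Subexpression sizes:
  T → 4
  T → 4
  π[y,h](T) → 4
  (T − π[y,h](T)) → 0
  S → 5
  ρ[y/u](S) → 5
  ρ[h/g](ρ[y/u](S)) → 5
  π[y,h](ρ[h/g](ρ[y/u](S))) → 5
  ((T − π[y,h](T)) ∪ π[y,h](ρ[h/g](ρ[y/u](S)))) → 5
  R → 3
  (((T − π[y,h](T)) ∪ π[y,h](ρ[h/g](ρ[y/u](S)))) ⋈[h=e] R) → 2

== RESULT ==
y | h | e | z | x
q | 5 | 5 | p | q
q | 6 | 6 | r | r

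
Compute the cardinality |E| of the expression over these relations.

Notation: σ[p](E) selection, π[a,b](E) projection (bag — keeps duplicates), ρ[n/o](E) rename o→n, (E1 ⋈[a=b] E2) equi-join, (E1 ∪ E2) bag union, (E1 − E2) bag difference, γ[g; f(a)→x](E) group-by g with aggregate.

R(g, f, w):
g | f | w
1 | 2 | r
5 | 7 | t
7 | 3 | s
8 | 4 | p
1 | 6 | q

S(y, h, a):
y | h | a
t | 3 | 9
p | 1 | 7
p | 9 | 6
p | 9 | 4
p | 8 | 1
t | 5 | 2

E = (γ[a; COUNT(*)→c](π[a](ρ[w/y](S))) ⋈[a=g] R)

Stepwise |·|:
  S → 6
  ρ[w/y](S) → 6
  π[a](ρ[w/y](S)) → 6
  γ[a; COUNT(*)→c](π[a](ρ[w/y](S))) → 6
  R → 5
  (γ[a; COUNT(*)→c](π[a](ρ[w/y](S))) ⋈[a=g] R) → 3

|E| = 3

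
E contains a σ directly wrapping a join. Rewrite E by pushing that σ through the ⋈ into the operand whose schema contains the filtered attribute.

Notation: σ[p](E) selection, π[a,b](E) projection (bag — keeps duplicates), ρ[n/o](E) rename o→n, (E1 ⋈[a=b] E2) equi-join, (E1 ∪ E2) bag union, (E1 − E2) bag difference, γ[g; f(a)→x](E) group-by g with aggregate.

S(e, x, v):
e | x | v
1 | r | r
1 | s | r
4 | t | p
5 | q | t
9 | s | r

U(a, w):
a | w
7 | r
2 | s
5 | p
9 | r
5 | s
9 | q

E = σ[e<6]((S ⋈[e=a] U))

σ filters on e, owned by the left side.
E' = (σ[e<6](S) ⋈[e=a] U)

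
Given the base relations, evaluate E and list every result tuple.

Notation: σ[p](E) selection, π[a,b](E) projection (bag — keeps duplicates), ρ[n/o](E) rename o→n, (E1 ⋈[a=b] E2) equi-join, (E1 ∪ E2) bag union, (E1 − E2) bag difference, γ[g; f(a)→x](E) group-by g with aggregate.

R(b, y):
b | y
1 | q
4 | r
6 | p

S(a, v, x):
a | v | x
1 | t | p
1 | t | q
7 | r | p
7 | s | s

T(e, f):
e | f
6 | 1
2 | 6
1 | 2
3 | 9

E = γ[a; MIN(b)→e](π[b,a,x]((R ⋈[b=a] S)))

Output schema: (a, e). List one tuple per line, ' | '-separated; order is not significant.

Stepwise |·|:
  R → 3
  S → 4
  (R ⋈[b=a] S) → 2
  π[b,a,x]((R ⋈[b=a] S)) → 2
  γ[a; MIN(b)→e](π[b,a,x]((R ⋈[b=a] S))) → 1

== RESULT ==
a | e
1 | 1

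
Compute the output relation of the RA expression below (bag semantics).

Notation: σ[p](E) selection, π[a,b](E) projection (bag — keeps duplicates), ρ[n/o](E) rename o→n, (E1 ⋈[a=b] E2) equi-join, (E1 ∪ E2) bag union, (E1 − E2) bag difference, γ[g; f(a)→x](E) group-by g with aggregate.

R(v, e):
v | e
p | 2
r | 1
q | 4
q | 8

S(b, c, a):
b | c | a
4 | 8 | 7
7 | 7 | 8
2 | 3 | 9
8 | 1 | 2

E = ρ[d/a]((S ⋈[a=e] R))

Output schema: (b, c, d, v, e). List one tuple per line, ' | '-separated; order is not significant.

Subexpression sizes:
  S → 4
  R → 4
  (S ⋈[a=e] R) → 2
  ρ[d/a]((S ⋈[a=e] R)) → 2

== RESULT ==
b | c | d | v | e
7 | 7 | 8 | q | 8
8 | 1 | 2 | p | 2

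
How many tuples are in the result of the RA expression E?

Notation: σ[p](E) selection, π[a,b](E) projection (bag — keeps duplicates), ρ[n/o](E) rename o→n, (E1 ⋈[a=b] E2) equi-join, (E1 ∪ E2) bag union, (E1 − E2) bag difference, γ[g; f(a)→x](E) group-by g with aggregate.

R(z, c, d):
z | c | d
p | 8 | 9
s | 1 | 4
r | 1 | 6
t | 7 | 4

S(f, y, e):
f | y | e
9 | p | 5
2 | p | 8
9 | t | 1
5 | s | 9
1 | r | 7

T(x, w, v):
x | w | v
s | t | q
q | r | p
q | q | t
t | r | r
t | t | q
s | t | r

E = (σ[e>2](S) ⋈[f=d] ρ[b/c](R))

Row counts bottom-up:
  S → 5
  σ[e>2](S) → 4
  R → 4
  ρ[b/c](R) → 4
  (σ[e>2](S) ⋈[f=d] ρ[b/c](R)) → 1

|E| = 1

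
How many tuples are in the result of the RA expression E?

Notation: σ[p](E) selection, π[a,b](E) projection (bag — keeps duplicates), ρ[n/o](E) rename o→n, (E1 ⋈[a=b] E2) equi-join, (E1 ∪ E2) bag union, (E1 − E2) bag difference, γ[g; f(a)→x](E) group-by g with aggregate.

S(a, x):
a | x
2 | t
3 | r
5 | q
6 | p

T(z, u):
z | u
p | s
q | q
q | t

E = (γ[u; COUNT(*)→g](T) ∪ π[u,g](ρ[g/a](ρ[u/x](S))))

Stepwise |·|:
  T → 3
  γ[u; COUNT(*)→g](T) → 3
  S → 4
  ρ[u/x](S) → 4
  ρ[g/a](ρ[u/x](S)) → 4
  π[u,g](ρ[g/a](ρ[u/x](S))) → 4
  (γ[u; COUNT(*)→g](T) ∪ π[u,g](ρ[g/a](ρ[u/x](S)))) → 7

|E| = 7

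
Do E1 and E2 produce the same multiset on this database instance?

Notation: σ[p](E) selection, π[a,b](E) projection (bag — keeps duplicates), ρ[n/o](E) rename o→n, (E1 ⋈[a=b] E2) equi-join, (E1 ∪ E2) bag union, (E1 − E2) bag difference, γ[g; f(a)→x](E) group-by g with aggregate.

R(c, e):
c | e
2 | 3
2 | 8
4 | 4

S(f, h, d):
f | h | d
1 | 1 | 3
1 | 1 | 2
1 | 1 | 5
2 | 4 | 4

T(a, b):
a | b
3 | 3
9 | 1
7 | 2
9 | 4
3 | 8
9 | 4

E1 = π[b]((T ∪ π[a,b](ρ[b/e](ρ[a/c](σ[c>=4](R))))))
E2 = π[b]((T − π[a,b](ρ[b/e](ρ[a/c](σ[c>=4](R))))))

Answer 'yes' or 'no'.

E1 per-node cardinality:
  T → 6
  R → 3
  σ[c>=4](R) → 1
  ρ[a/c](σ[c>=4](R)) → 1
  ρ[b/e](ρ[a/c](σ[c>=4](R))) → 1
  π[a,b](ρ[b/e](ρ[a/c](σ[c>=4](R)))) → 1
  (T ∪ π[a,b](ρ[b/e](ρ[a/c](σ[c>=4](R))))) → 7
  π[b]((T ∪ π[a,b](ρ[b/e](ρ[a/c](σ[c>=4](R)))))) → 7
E2 per-node cardinality:
  T → 6
  R → 3
  σ[c>=4](R) → 1
  ρ[a/c](σ[c>=4](R)) → 1
  ρ[b/e](ρ[a/c](σ[c>=4](R))) → 1
  π[a,b](ρ[b/e](ρ[a/c](σ[c>=4](R)))) → 1
  (T − π[a,b](ρ[b/e](ρ[a/c](σ[c>=4](R))))) → 6
  π[b]((T − π[a,b](ρ[b/e](ρ[a/c](σ[c>=4](R)))))) → 6

E1 result:
b
1
2
3
4
4
4
8
E2 result:
b
1
2
3
4
4
8
Witness: (4,) appears 3× in E1 but 2× in E2.

no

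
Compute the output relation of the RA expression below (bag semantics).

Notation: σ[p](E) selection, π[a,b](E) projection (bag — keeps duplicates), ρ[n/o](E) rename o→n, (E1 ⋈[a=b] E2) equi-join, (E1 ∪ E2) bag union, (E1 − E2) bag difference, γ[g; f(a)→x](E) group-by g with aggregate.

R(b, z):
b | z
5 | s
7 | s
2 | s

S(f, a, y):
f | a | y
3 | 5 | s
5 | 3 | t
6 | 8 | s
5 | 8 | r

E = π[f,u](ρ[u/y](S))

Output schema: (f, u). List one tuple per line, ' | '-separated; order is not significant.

Stepwise |·|:
  S → 4
  ρ[u/y](S) → 4
  π[f,u](ρ[u/y](S)) → 4

== RESULT ==
f | u
3 | s
5 | r
5 | t
6 | s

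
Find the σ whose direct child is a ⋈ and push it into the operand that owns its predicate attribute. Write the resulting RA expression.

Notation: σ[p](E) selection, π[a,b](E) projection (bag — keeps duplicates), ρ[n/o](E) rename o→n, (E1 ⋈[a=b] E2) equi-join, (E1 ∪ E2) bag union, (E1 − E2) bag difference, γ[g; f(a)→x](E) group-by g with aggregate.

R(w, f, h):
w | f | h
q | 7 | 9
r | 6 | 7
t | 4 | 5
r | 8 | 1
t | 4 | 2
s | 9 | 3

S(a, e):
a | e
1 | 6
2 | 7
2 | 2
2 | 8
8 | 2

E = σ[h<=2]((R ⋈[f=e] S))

σ filters on h, owned by the left side.
E' = (σ[h<=2](R) ⋈[f=e] S)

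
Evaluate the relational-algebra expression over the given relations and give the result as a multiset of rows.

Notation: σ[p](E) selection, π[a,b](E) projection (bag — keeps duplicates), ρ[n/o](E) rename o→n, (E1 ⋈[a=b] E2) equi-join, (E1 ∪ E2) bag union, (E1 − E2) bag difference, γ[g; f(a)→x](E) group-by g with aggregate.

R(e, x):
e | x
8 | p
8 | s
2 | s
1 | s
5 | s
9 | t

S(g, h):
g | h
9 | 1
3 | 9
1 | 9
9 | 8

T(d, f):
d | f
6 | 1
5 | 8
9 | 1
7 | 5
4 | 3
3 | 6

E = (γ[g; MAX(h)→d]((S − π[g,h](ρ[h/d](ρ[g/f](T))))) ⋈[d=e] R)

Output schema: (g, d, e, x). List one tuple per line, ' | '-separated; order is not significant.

Subexpression sizes:
  S → 4
  T → 6
  ρ[g/f](T) → 6
  ρ[h/d](ρ[g/f](T)) → 6
  π[g,h](ρ[h/d](ρ[g/f](T))) → 6
  (S − π[g,h](ρ[h/d](ρ[g/f](T)))) → 3
  γ[g; MAX(h)→d]((S − π[g,h](ρ[h/d](ρ[g/f](T))))) → 2
  R → 6
  (γ[g; MAX(h)→d]((S − π[g,h](ρ[h/d](ρ[g/f](T))))) ⋈[d=e] R) → 3

== RESULT ==
g | d | e | x
3 | 9 | 9 | t
9 | 8 | 8 | p
9 | 8 | 8 | s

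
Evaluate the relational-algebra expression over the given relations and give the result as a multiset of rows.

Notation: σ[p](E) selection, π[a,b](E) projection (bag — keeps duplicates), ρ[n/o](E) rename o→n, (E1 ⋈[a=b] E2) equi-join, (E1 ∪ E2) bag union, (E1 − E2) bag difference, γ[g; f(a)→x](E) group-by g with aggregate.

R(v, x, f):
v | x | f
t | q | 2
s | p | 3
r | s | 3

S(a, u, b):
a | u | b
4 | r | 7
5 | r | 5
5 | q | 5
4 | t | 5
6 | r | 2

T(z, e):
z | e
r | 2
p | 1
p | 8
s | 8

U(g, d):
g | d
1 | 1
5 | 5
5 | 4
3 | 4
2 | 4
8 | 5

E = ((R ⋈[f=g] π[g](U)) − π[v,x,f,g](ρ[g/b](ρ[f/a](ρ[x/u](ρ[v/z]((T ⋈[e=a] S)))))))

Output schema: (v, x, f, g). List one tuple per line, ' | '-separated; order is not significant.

Stepwise |·|:
  R → 3
  U → 6
  π[g](U) → 6
  (R ⋈[f=g] π[g](U)) → 3
  T → 4
  S → 5
  (T ⋈[e=a] S) → 0
  ρ[v/z]((T ⋈[e=a] S)) → 0
  ρ[x/u](ρ[v/z]((T ⋈[e=a] S))) → 0
  ρ[f/a](ρ[x/u](ρ[v/z]((T ⋈[e=a] S)))) → 0
  ρ[g/b](ρ[f/a](ρ[x/u](ρ[v/z]((T ⋈[e=a] S))))) → 0
  π[v,x,f,g](ρ[g/b](ρ[f/a](ρ[x/u](ρ[v/z]((T ⋈[e=a] S)))))) → 0
  ((R ⋈[f=g] π[g](U)) − π[v,x,f,g](ρ[g/b](ρ[f/a](ρ[x/u](ρ[v/z]((T ⋈[e=a] S))))))) → 3

== RESULT ==
v | x | f | g
r | s | 3 | 3
s | p | 3 | 3
t | q | 2 | 2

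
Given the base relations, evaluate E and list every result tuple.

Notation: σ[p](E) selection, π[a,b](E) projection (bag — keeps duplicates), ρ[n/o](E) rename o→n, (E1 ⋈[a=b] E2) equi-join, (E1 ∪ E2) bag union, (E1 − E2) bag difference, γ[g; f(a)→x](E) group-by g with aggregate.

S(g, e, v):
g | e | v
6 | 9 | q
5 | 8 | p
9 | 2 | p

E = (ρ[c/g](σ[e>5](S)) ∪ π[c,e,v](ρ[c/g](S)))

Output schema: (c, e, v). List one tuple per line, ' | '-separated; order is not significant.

Subexpression sizes:
  S → 3
  σ[e>5](S) → 2
  ρ[c/g](σ[e>5](S)) → 2
  S → 3
  ρ[c/g](S) → 3
  π[c,e,v](ρ[c/g](S)) → 3
  (ρ[c/g](σ[e>5](S)) ∪ π[c,e,v](ρ[c/g](S))) → 5

== RESULT ==
c | e | v
5 | 8 | p
5 | 8 | p
6 | 9 | q
6 | 9 | q
9 | 2 | p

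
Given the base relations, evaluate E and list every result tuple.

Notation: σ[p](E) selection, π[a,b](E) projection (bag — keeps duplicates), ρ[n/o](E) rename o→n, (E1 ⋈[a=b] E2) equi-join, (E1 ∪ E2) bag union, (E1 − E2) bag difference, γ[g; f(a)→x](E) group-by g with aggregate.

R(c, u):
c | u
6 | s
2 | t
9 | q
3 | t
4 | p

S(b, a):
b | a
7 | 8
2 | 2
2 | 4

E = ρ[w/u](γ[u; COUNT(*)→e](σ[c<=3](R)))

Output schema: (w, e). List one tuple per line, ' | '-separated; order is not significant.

Subexpression sizes:
  R → 5
  σ[c<=3](R) → 2
  γ[u; COUNT(*)→e](σ[c<=3](R)) → 1
  ρ[w/u](γ[u; COUNT(*)→e](σ[c<=3](R))) → 1

== RESULT ==
w | e
t | 2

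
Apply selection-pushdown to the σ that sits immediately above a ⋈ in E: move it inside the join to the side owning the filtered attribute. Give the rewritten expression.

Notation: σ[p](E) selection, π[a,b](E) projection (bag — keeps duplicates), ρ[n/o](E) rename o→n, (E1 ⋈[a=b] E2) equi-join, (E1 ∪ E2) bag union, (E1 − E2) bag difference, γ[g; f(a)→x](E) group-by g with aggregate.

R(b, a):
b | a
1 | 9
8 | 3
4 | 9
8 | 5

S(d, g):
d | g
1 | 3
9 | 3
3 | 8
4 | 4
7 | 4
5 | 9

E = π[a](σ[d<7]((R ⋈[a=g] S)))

σ filters on d, owned by the right side.
E' = π[a]((R ⋈[a=g] σ[d<7](S)))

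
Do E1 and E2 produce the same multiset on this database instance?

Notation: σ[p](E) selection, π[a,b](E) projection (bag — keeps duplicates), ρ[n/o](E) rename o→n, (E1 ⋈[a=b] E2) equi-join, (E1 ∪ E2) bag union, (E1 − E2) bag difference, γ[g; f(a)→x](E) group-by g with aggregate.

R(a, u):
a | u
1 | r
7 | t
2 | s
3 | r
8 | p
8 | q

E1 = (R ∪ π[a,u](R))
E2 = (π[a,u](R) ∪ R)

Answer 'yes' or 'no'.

E1 per-node cardinality:
  R → 6
  R → 6
  π[a,u](R) → 6
  (R ∪ π[a,u](R)) → 12
E2 per-node cardinality:
  R → 6
  π[a,u](R) → 6
  R → 6
  (π[a,u](R) ∪ R) → 12

E1 and E2 produce the same multiset:
a | u
1 | r
1 | r
2 | s
2 | s
3 | r
3 | r
7 | t
7 | t
8 | p
8 | p
8 | q
8 | q

yes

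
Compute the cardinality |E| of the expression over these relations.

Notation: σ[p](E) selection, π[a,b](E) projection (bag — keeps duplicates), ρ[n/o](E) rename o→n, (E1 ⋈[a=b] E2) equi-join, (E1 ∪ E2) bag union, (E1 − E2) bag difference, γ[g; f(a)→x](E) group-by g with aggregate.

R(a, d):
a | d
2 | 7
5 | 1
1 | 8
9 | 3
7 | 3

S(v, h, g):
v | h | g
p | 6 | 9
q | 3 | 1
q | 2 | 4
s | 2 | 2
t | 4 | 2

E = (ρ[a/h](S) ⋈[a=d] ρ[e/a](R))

Stepwise |·|:
  S → 5
  ρ[a/h](S) → 5
  R → 5
  ρ[e/a](R) → 5
  (ρ[a/h](S) ⋈[a=d] ρ[e/a](R)) → 2

|E| = 2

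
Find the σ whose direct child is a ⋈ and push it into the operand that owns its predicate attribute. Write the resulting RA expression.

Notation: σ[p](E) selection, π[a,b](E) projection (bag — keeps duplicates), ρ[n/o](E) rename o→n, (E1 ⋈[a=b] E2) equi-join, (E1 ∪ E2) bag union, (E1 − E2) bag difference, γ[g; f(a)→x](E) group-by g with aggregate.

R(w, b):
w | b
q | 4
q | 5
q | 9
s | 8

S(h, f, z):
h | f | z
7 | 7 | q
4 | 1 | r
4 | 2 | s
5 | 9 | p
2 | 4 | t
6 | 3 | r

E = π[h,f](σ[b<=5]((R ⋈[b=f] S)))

σ filters on b, owned by the left side.
E' = π[h,f]((σ[b<=5](R) ⋈[b=f] S))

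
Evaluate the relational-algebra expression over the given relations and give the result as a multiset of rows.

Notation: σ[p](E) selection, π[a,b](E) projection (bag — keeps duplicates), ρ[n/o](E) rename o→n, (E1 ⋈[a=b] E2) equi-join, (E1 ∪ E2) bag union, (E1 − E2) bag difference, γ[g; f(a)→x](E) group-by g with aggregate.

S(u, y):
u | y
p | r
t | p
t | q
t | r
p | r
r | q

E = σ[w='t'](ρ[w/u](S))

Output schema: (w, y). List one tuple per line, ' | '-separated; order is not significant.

Stepwise |·|:
  S → 6
  ρ[w/u](S) → 6
  σ[w='t'](ρ[w/u](S)) → 3

== RESULT ==
w | y
t | p
t | q
t | r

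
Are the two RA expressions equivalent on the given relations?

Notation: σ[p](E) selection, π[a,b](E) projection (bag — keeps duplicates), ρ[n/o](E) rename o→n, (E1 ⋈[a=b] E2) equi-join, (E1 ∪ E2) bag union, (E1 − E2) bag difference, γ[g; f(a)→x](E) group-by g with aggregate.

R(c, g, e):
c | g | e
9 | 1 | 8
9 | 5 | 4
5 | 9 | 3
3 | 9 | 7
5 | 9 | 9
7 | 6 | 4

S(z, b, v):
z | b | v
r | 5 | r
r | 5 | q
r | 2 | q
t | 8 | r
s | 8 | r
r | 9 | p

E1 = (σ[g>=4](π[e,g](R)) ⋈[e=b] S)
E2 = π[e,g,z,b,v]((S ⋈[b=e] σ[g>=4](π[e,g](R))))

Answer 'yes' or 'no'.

E1 stepwise |·|:
  R → 6
  π[e,g](R) → 6
  σ[g>=4](π[e,g](R)) → 5
  S → 6
  (σ[g>=4](π[e,g](R)) ⋈[e=b] S) → 1
E2 stepwise |·|:
  S → 6
  R → 6
  π[e,g](R) → 6
  σ[g>=4](π[e,g](R)) → 5
  (S ⋈[b=e] σ[g>=4](π[e,g](R))) → 1
  π[e,g,z,b,v]((S ⋈[b=e] σ[g>=4](π[e,g](R)))) → 1

E1 and E2 produce the same multiset:
e | g | z | b | v
9 | 9 | r | 9 | p

yes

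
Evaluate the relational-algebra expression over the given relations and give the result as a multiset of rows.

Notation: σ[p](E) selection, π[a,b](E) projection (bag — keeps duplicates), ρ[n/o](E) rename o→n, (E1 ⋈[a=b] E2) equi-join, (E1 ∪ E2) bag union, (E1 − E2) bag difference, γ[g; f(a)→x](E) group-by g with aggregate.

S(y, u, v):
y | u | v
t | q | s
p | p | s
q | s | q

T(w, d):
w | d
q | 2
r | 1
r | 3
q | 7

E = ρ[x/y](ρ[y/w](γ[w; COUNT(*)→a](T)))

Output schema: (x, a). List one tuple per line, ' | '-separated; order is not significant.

Per-node cardinality:
  T → 4
  γ[w; COUNT(*)→a](T) → 2
  ρ[y/w](γ[w; COUNT(*)→a](T)) → 2
  ρ[x/y](ρ[y/w](γ[w; COUNT(*)→a](T))) → 2

== RESULT ==
x | a
q | 2
r | 2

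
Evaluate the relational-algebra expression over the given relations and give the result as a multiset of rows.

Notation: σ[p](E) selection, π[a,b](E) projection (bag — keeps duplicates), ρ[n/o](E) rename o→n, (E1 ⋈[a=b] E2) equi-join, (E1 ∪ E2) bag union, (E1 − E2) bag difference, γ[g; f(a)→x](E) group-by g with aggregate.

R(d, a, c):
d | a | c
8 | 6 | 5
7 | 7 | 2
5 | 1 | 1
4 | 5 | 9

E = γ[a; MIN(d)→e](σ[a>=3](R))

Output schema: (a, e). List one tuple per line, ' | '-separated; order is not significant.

Row counts bottom-up:
  R → 4
  σ[a>=3](R) → 3
  γ[a; MIN(d)→e](σ[a>=3](R)) → 3

== RESULT ==
a | e
5 | 4
6 | 8
7 | 7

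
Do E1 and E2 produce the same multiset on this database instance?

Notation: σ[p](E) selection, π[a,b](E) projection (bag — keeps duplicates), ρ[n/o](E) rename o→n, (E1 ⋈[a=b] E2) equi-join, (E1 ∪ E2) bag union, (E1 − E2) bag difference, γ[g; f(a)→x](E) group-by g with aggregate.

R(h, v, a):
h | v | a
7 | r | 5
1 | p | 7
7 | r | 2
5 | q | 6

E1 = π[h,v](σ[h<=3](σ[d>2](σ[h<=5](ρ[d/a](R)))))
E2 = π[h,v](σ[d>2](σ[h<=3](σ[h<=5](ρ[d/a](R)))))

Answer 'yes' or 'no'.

E1 subexpression sizes:
  R → 4
  ρ[d/a](R) → 4
  σ[h<=5](ρ[d/a](R)) → 2
  σ[d>2](σ[h<=5](ρ[d/a](R))) → 2
  σ[h<=3](σ[d>2](σ[h<=5](ρ[d/a](R)))) → 1
  π[h,v](σ[h<=3](σ[d>2](σ[h<=5](ρ[d/a](R))))) → 1
E2 subexpression sizes:
  R → 4
  ρ[d/a](R) → 4
  σ[h<=5](ρ[d/a](R)) → 2
  σ[h<=3](σ[h<=5](ρ[d/a](R))) → 1
  σ[d>2](σ[h<=3](σ[h<=5](ρ[d/a](R)))) → 1
  π[h,v](σ[d>2](σ[h<=3](σ[h<=5](ρ[d/a](R))))) → 1

E1 and E2 produce the same multiset:
h | v
1 | p

yes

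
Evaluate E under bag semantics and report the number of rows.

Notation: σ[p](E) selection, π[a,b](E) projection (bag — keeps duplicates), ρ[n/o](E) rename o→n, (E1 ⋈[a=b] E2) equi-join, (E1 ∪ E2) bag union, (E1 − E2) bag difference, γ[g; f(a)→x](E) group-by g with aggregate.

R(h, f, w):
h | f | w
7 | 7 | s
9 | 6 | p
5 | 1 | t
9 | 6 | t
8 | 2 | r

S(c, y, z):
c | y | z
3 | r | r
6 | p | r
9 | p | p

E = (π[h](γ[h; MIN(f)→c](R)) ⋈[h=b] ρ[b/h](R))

Per-node cardinality:
  R → 5
  γ[h; MIN(f)→c](R) → 4
  π[h](γ[h; MIN(f)→c](R)) → 4
  R → 5
  ρ[b/h](R) → 5
  (π[h](γ[h; MIN(f)→c](R)) ⋈[h=b] ρ[b/h](R)) → 5

|E| = 5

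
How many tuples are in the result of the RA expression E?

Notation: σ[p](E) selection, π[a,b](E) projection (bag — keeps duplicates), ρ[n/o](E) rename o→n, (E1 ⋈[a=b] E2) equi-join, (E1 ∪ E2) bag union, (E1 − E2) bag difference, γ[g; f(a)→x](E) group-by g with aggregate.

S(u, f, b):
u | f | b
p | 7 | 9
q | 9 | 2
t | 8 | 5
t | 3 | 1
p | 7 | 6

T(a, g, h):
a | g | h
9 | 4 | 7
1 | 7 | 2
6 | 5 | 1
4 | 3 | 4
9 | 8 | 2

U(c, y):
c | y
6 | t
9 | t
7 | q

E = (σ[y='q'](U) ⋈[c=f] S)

Subexpression sizes:
  U → 3
  σ[y='q'](U) → 1
  S → 5
  (σ[y='q'](U) ⋈[c=f] S) → 2

|E| = 2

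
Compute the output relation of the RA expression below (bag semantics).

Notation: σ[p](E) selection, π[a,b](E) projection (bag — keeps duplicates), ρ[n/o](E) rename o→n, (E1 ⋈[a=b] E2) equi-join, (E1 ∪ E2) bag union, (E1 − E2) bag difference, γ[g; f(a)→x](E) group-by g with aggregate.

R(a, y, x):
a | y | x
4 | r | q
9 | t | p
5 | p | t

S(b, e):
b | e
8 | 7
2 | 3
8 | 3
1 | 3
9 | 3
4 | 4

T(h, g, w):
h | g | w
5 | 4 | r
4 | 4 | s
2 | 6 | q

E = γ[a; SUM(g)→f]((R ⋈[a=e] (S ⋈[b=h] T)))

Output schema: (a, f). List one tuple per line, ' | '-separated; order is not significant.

Row counts bottom-up:
  R → 3
  S → 6
  T → 3
  (S ⋈[b=h] T) → 2
  (R ⋈[a=e] (S ⋈[b=h] T)) → 1
  γ[a; SUM(g)→f]((R ⋈[a=e] (S ⋈[b=h] T))) → 1

== RESULT ==
a | f
4 | 4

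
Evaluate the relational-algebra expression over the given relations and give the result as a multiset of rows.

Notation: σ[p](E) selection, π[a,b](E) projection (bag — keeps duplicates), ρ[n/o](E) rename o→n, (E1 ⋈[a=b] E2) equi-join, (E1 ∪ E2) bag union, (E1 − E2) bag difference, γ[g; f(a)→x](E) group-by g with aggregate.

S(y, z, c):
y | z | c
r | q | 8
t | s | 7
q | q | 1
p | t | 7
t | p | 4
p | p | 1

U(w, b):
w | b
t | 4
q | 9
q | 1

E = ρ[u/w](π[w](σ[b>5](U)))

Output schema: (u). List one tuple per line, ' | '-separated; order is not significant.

Row counts bottom-up:
  U → 3
  σ[b>5](U) → 1
  π[w](σ[b>5](U)) → 1
  ρ[u/w](π[w](σ[b>5](U))) → 1

== RESULT ==
u
q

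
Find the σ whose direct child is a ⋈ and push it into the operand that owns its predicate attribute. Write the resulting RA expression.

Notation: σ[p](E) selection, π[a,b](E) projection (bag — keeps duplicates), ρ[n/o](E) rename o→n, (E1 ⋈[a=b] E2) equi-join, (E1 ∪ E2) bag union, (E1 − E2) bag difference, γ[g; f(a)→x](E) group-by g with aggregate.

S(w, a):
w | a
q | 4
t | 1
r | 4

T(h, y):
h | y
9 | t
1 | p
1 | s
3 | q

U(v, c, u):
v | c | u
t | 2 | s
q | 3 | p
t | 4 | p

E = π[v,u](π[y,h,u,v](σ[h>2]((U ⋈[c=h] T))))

σ filters on h, owned by the right side.
E' = π[v,u](π[y,h,u,v]((U ⋈[c=h] σ[h>2](T))))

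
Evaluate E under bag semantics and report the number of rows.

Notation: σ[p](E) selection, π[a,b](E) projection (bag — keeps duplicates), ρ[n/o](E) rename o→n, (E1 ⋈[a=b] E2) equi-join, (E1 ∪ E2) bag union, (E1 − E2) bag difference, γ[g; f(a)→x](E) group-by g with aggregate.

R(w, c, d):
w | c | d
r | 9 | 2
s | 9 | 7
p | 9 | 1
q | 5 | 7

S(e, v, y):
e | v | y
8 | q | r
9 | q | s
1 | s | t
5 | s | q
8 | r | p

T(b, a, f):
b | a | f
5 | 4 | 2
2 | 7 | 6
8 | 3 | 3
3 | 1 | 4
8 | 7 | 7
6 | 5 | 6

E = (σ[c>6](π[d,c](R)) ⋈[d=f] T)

Per-node cardinality:
  R → 4
  π[d,c](R) → 4
  σ[c>6](π[d,c](R)) → 3
  T → 6
  (σ[c>6](π[d,c](R)) ⋈[d=f] T) → 2

|E| = 2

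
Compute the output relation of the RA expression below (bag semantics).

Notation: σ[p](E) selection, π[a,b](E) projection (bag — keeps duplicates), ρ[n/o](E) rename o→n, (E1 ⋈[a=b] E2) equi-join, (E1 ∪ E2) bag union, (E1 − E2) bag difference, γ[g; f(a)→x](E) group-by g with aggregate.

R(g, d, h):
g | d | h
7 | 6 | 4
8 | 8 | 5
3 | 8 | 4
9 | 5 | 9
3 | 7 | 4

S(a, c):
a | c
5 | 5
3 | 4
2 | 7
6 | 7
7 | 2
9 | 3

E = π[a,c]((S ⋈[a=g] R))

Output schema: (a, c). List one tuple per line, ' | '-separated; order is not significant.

Subexpression sizes:
  S → 6
  R → 5
  (S ⋈[a=g] R) → 4
  π[a,c]((S ⋈[a=g] R)) → 4

== RESULT ==
a | c
3 | 4
3 | 4
7 | 2
9 | 3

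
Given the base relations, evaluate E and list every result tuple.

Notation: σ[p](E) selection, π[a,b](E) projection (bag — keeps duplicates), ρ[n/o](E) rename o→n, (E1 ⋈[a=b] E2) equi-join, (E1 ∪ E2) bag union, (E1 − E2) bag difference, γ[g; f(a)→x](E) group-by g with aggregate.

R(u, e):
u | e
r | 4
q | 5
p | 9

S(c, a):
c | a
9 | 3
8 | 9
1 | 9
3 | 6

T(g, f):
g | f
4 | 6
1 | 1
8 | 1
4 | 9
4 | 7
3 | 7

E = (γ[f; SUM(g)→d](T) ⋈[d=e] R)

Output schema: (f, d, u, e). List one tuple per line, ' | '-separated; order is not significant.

Row counts bottom-up:
  T → 6
  γ[f; SUM(g)→d](T) → 4
  R → 3
  (γ[f; SUM(g)→d](T) ⋈[d=e] R) → 3

== RESULT ==
f | d | u | e
1 | 9 | p | 9
6 | 4 | r | 4
9 | 4 | r | 4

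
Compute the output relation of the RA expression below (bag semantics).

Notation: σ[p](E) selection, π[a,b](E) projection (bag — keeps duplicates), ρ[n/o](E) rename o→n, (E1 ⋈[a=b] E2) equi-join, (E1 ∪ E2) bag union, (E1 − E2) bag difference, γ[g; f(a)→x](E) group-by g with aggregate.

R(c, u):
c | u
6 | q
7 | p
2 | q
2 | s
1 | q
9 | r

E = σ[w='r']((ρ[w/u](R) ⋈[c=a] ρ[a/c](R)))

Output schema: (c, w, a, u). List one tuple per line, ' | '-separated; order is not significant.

Stepwise |·|:
  R → 6
  ρ[w/u](R) → 6
  R → 6
  ρ[a/c](R) → 6
  (ρ[w/u](R) ⋈[c=a] ρ[a/c](R)) → 8
  σ[w='r']((ρ[w/u](R) ⋈[c=a] ρ[a/c](R))) → 1

== RESULT ==
c | w | a | u
9 | r | 9 | r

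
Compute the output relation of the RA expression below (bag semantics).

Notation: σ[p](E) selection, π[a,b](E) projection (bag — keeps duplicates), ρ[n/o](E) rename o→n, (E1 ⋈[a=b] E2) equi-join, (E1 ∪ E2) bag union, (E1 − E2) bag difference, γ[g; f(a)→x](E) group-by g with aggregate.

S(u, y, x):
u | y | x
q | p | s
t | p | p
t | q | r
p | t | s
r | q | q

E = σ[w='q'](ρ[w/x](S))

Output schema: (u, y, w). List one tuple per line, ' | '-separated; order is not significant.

Per-node cardinality:
  S → 5
  ρ[w/x](S) → 5
  σ[w='q'](ρ[w/x](S)) → 1

== RESULT ==
u | y | w
r | q | q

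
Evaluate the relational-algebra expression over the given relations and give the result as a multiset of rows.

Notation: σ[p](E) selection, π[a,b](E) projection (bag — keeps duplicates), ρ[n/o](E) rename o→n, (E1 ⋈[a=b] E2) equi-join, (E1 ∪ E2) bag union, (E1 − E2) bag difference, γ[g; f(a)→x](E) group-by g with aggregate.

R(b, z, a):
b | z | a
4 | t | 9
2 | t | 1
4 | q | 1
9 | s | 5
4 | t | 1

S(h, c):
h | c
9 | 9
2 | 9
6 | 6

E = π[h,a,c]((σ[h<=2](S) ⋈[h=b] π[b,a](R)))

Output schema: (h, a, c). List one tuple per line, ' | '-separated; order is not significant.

Subexpression sizes:
  S → 3
  σ[h<=2](S) → 1
  R → 5
  π[b,a](R) → 5
  (σ[h<=2](S) ⋈[h=b] π[b,a](R)) → 1
  π[h,a,c]((σ[h<=2](S) ⋈[h=b] π[b,a](R))) → 1

== RESULT ==
h | a | c
2 | 1 | 9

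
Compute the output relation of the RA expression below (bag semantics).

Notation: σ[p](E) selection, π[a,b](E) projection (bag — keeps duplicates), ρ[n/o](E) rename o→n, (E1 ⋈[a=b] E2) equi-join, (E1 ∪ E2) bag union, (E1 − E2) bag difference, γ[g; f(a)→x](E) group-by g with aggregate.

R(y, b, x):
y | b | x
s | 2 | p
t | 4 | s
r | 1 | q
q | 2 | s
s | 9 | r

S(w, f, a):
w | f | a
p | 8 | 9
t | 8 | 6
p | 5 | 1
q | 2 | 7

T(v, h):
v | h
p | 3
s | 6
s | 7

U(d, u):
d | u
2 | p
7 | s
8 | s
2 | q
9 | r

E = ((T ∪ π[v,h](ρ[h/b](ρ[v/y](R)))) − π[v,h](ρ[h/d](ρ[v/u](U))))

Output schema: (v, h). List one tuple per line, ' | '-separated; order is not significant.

Per-node cardinality:
  T → 3
  R → 5
  ρ[v/y](R) → 5
  ρ[h/b](ρ[v/y](R)) → 5
  π[v,h](ρ[h/b](ρ[v/y](R))) → 5
  (T ∪ π[v,h](ρ[h/b](ρ[v/y](R)))) → 8
  U → 5
  ρ[v/u](U) → 5
  ρ[h/d](ρ[v/u](U)) → 5
  π[v,h](ρ[h/d](ρ[v/u](U))) → 5
  ((T ∪ π[v,h](ρ[h/b](ρ[v/y](R)))) − π[v,h](ρ[h/d](ρ[v/u](U)))) → 6

== RESULT ==
v | h
p | 3
r | 1
s | 2
s | 6
s | 9
t | 4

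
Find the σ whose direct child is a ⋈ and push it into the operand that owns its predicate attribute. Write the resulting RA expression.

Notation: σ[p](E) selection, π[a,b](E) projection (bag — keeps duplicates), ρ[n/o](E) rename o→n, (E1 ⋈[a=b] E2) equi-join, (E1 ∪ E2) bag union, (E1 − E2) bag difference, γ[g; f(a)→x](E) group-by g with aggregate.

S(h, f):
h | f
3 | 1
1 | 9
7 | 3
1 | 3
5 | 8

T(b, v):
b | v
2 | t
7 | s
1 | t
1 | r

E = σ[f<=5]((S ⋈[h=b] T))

σ filters on f, owned by the left side.
E' = (σ[f<=5](S) ⋈[h=b] T)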